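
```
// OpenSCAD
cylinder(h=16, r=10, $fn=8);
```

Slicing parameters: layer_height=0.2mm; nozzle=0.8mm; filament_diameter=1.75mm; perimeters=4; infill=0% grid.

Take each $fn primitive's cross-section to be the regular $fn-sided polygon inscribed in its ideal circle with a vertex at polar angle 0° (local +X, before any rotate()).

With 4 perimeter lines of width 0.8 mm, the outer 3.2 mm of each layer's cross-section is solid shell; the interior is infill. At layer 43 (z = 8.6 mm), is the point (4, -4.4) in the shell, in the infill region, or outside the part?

infill

At z = 8.6 mm: the r=10 cylinder gives a regular 8-gon of circumradius 10 (constant along its height). Overall, the cross-section is a single solid region. The nearest boundary edge runs (-0.00, -10.00)→(7.07, -7.07); distance from the point to it = 3.64 mm. The point is inside the cross-section and 3.64 mm from the nearest boundary — more than the 3.2 mm shell width (4 × 0.8), so it's in the infill interior.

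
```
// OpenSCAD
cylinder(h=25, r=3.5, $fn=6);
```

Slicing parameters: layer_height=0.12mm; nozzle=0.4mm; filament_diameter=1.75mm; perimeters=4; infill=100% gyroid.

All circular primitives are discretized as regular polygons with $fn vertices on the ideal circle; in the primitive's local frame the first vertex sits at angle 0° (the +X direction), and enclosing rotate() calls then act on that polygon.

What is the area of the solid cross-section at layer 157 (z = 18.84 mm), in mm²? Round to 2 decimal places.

At z = 18.84 mm: the r=3.5 cylinder contributes a regular 6-gon of circumradius 3.5 (area = (6/2)·3.500²·sin(360°/6) = 31.83 mm²). Overall, the cross-section is a single solid region. Net area = 31.83 mm².

31.83 mm²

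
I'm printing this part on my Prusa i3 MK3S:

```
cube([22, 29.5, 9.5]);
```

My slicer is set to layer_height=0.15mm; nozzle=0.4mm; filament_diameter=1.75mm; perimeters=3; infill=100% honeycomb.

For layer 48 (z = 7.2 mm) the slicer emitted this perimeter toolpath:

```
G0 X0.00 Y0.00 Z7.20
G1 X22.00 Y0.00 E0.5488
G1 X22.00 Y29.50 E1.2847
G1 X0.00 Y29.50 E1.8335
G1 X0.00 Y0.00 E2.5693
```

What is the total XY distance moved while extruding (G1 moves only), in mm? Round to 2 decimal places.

103.00 mm

Sum the Euclidean lengths of each G1 segment: total = 103.00 mm.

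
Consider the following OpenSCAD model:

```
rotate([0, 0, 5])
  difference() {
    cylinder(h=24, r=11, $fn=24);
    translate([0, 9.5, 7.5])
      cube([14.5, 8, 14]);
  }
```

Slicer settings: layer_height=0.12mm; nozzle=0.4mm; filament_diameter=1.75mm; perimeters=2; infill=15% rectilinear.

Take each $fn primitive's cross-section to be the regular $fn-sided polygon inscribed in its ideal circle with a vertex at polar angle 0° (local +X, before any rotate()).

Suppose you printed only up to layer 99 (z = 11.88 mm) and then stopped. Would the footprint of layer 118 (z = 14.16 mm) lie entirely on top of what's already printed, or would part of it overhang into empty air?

entirely on top

Compare the two slices. At z = 11.88: the cylinder: section is a regular 24-gon, circumradius r=11 (area = (24/2)·11.000²·sin(360°/24) = 375.81 mm²); the cube at (0, 9.5) (footprint 14.5×8) is included at this height (area 116.00 mm²); Taking the first minus the rest: starting from the r=11 cylinder (375.81 mm²), the 14.5×8 cube at (0, 9.5) partially overlaps it — only the 5.26 mm² overlap (of its 116.00 mm²) is removed, clipping the outline — area = 370.54 mm²; (whole slice rotated 5° about Z — lengths, areas and connectivity unchanged). At z = 14.16: the r=11 cylinder gives a regular 24-gon of circumradius 11 (constant along its height) (area = (24/2)·11.000²·sin(360°/24) = 375.81 mm²); the cube at (0, 9.5) (footprint 14.5×8) is included at this height (area 116.00 mm²); Subtracting the remaining from the first: starting from the r=11 cylinder (375.81 mm²), the 14.5×8 cube at (0, 9.5) partially overlaps it — only the 5.26 mm² overlap (of its 116.00 mm²) is removed, clipping the outline — area = 370.54 mm²; (whole slice rotated 5° about Z — lengths, areas and connectivity unchanged). Checking containment: the cross-section at z = 14.16 is a subset of the cross-section at z = 11.88.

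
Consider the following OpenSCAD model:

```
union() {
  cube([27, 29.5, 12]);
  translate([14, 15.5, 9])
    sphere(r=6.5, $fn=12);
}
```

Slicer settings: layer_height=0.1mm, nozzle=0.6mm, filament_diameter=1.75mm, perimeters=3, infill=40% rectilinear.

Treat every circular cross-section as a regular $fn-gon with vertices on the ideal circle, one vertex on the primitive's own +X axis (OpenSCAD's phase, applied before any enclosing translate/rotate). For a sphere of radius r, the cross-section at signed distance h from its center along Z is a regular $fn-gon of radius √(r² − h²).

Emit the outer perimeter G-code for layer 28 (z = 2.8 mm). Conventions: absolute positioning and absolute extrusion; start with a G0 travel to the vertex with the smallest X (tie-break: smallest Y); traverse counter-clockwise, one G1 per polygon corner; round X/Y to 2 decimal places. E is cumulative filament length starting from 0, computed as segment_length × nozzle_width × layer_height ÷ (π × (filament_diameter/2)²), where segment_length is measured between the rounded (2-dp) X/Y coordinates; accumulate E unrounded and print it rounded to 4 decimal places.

At z = 2.8 mm: the cube is present — its section is the full 27×29.5 rectangle; the r=6.5 sphere at (14, 15.5) contributes a regular 12-gon of circumradius √(6.5²−6.2²) = 1.952; Merging all regions: the r=6.5 sphere at (14, 15.5) lies entirely inside the 27×29.5 cube, so the union is just the 27×29.5 cube — 1 connected region. The outline is a single polygon with 4 vertices. Extrusion per mm of travel: 0.6 × 0.1 / (π × 0.875²) = 0.024945. Accumulating E over each segment gives final E = 2.8188.

G0 X0.00 Y0.00 Z2.80
G1 X27.00 Y0.00 E0.6735
G1 X27.00 Y29.50 E1.4094
G1 X0.00 Y29.50 E2.0829
G1 X0.00 Y0.00 E2.8188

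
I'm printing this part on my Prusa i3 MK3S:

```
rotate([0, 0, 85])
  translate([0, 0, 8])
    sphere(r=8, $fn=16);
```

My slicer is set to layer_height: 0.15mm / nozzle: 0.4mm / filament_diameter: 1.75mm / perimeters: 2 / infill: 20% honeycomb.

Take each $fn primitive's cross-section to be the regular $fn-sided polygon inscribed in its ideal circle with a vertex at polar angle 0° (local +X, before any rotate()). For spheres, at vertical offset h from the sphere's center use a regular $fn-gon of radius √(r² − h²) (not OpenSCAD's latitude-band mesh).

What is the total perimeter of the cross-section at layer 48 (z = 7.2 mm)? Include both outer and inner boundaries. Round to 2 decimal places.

At z = 7.2 mm: the sphere: section is a regular 16-gon, circumradius = √(r²−h²) = √(8²−0.8²) = 7.960 (perimeter = 2·16·7.960·sin(180°/16) = 49.69 mm); (whole slice rotated 85° about Z — lengths, areas and connectivity unchanged). Overall, the cross-section is a single solid region. Total boundary length (outer) = 49.69 mm.

49.69 mm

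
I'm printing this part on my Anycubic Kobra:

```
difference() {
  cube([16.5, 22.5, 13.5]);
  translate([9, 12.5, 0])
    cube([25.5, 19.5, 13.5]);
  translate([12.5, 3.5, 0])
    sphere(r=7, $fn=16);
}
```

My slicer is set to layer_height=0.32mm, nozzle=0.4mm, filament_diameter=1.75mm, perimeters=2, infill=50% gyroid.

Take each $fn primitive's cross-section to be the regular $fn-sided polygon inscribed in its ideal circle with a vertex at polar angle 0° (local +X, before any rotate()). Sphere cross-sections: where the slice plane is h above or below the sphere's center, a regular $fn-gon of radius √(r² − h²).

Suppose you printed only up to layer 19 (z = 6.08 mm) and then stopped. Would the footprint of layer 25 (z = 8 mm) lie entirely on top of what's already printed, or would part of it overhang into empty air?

part overhangs

Compare the two slices. At z = 6.08: the cube is present — its section is the full 16.5×22.5 rectangle (area 371.25 mm²); the cube at (9, 12.5) (footprint 25.5×19.5) is included at this height (area 497.25 mm²); the sphere at (12.5, 3.5): section is a regular 16-gon, circumradius = √(r²−h²) = √(7²−6.08²) = 3.469 (area = (16/2)·3.469²·sin(360°/16) = 36.84 mm²); Subtracting the remaining from the first: starting from the 16.5×22.5 cube (371.25 mm²), the 25.5×19.5 cube at (9, 12.5) partially overlaps it — only the 75.00 mm² overlap (of its 497.25 mm²) is removed, clipping the outline; the r=7 sphere at (12.5, 3.5) lies wholly inside it (removes its full 36.84 mm² and its 21.66 mm outline becomes a hole wall) — area = 259.41 mm². At z = 8: the 16.5×22.5 cube contributes its full rectangle (area 371.25 mm²); the 25.5×19.5 cube at (9, 12.5) contributes its full rectangle (area 497.25 mm²); the sphere at (12.5, 3.5) does not reach this height (|z−center|=8.000 > r=7); After the difference (first − rest): starting from the 16.5×22.5 cube (371.25 mm²), the 25.5×19.5 cube at (9, 12.5) partially overlaps it — only the 75.00 mm² overlap (of its 497.25 mm²) is removed, clipping the outline — area = 296.25 mm². Checking containment: at z = 8 the cross-section extends beyond the z = 6.08 cross-section by about 36.84 mm².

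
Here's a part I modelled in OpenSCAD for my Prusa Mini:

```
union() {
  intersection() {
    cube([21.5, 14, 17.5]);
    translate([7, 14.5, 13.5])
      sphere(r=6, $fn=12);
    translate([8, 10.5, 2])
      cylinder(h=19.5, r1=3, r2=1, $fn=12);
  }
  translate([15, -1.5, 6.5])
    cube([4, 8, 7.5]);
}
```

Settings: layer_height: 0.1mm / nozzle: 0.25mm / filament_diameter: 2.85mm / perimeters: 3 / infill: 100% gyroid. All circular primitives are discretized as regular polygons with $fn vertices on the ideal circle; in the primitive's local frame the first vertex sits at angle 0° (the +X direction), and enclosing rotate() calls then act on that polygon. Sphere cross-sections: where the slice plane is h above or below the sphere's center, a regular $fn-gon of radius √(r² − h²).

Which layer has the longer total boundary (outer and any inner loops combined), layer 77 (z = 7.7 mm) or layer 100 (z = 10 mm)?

layer 100 (z = 10 mm)

Layer 77 (z = 7.7): the cube is present — its section is the full 21.5×14 rectangle (perimeter 71.00 mm); the sphere at (7, 14.5): section is a regular 12-gon, circumradius = √(r²−h²) = √(6²−5.8²) = 1.536 (perimeter = 2·12·1.536·sin(180°/12) = 9.54 mm); the cone at (8, 10.5) contributes a regular 12-gon of circumradius 2.415 (interpolated between r1=3 and r2=1 at t=0.292) (perimeter = 2·12·2.415·sin(180°/12) = 15.00 mm); Taking the intersection: the r=6 sphere at (7, 14.5) partially overlaps the 21.5×14 cube; clipping to the common part keeps 2.07 mm²; the cone at (8, 10.5) does not overlap the running intersection (empty) — nothing remains; the 4×8 cube at (15, -1.5) contributes its full rectangle (perimeter 24.00 mm); Taking the union: only the 4×8 cube at (15, -1.5) is present, so the union is just that shape — boundary = 24.00 mm. So its perimeter = 24.00 mm. Layer 100 (z = 10): the 21.5×14 cube contributes its full rectangle (perimeter 71.00 mm); the r=6 sphere at (7, 14.5) slices to a regular 12-gon of circumradius 4.873 (√(r²−h²) with h=3.5 from center) (perimeter = 2·12·4.873·sin(180°/12) = 30.27 mm); the cone at (8, 10.5) contributes a regular 12-gon of circumradius 2.179 (interpolated between r1=3 and r2=1 at t=0.410) (perimeter = 2·12·2.179·sin(180°/12) = 13.54 mm); Keeping only the common overlap: the r=6 sphere at (7, 14.5) partially overlaps the 21.5×14 cube; clipping to the common part keeps 30.82 mm²; the cone at (8, 10.5) partially overlaps the running intersection; clipping to the common part keeps 9.17 mm² — boundary = 11.44 mm; the cube at (15, -1.5) is present — its section is the full 4×8 rectangle (perimeter 24.00 mm); Merging all regions: the 2 present regions are separate (no shared area or edge), so areas and boundary lengths simply add and each stays a separate island — boundary = 35.44 mm. So its perimeter = 35.44 mm. Layer 100 is larger (35.44 vs 24.00 mm).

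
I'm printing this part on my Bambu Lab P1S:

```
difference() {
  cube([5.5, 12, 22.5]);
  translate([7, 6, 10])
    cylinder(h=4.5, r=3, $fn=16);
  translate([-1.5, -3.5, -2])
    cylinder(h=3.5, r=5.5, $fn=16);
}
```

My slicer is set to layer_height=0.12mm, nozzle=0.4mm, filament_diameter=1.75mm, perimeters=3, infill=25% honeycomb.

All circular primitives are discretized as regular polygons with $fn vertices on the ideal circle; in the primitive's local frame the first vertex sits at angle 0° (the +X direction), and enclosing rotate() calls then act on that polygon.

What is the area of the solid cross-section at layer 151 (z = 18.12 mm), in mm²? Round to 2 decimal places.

66.00 mm²

At z = 18.12 mm: the 5.5×12 cube contributes its full rectangle (area 66.00 mm²); the cylinder at (7, 6) is absent (z outside [10, 14.5]); the cylinder at (-1.5, -3.5) does not reach this height (z outside [-2, 1.5]); Taking the first minus the rest: none of the subtracted shapes is present at this height, so the 5.5×12 cube is unchanged — area = 66.00 mm². Overall, the cross-section is a single solid region. Net area = 66.00 mm².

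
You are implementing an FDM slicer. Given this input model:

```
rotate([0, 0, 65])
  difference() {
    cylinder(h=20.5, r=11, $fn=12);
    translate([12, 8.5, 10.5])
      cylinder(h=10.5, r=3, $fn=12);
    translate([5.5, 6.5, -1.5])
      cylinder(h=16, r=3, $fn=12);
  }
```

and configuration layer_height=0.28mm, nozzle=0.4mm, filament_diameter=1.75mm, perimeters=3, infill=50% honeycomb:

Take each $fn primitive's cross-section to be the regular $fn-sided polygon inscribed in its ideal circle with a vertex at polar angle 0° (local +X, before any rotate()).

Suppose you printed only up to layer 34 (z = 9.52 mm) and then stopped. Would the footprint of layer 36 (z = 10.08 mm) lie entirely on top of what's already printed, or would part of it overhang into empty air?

entirely on top

Compare the two slices. At z = 9.52: the r=11 cylinder gives a regular 12-gon of circumradius 11 (constant along its height) (area = (12/2)·11.000²·sin(360°/12) = 363.00 mm²); the cylinder at (12, 8.5) is absent (z outside [10.5, 21]); the r=3 cylinder at (5.5, 6.5) gives a regular 12-gon of circumradius 3 (constant along its height) (area = (12/2)·3.000²·sin(360°/12) = 27.00 mm²); Taking the first minus the rest: starting from the r=11 cylinder (363.00 mm²), the r=3 cylinder at (5.5, 6.5) partially overlaps it — only the 24.83 mm² overlap (of its 27.00 mm²) is removed, clipping the outline — area = 338.17 mm²; (whole slice rotated 65° about Z — lengths, areas and connectivity unchanged). At z = 10.08: the r=11 cylinder contributes a regular 12-gon of circumradius 11 (area = (12/2)·11.000²·sin(360°/12) = 363.00 mm²); the cylinder at (12, 8.5) does not reach this height (z outside [10.5, 21]); the r=3 cylinder at (5.5, 6.5) gives a regular 12-gon of circumradius 3 (constant along its height) (area = (12/2)·3.000²·sin(360°/12) = 27.00 mm²); Subtracting the remaining from the first: starting from the r=11 cylinder (363.00 mm²), the r=3 cylinder at (5.5, 6.5) partially overlaps it — only the 24.83 mm² overlap (of its 27.00 mm²) is removed, clipping the outline — area = 338.17 mm²; (rotated 65° about Z; rotation is an isometry so areas/perimeters/island counts are preserved). Checking containment: the cross-section at z = 10.08 is a subset of the cross-section at z = 9.52.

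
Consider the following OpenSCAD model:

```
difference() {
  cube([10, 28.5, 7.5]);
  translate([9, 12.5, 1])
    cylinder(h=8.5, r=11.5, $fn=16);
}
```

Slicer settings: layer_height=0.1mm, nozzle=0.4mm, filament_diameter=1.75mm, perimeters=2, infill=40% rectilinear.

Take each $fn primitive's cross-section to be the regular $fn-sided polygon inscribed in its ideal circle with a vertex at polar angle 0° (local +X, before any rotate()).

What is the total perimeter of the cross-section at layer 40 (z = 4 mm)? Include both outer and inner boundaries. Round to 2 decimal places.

63.85 mm

At z = 4 mm: the 10×28.5 cube contributes its full rectangle (perimeter 77.00 mm); the r=11.5 cylinder at (9, 12.5) gives a regular 16-gon of circumradius 11.5 (constant along its height) (perimeter = 2·16·11.500·sin(180°/16) = 71.79 mm); After the difference (first − rest): starting from the 10×28.5 cube, the r=11.5 cylinder at (9, 12.5) partially overlaps it — only the 203.14 mm² overlap (of its 404.88 mm²) is removed, clipping the outline — boundary = 63.85 mm. Overall, the cross-section has 2 separate islands. Total boundary length (outer) = 63.85 mm.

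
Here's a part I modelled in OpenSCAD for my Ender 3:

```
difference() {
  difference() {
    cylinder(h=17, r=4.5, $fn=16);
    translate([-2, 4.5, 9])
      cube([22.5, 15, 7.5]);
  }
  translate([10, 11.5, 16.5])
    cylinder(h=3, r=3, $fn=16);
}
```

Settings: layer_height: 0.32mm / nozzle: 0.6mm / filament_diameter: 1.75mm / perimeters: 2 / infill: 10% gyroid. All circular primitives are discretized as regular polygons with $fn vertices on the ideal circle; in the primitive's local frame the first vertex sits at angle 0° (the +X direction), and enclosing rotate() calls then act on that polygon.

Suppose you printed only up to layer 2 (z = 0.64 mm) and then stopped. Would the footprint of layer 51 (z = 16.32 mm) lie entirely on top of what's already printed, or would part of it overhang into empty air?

Compare the two slices. At z = 0.64: the r=4.5 cylinder gives a regular 16-gon of circumradius 4.5 (constant along its height) (area = (16/2)·4.500²·sin(360°/16) = 61.99 mm²); the cube at (-2, 4.5) is not intersected at this z (z outside [9, 16.5]); Subtracting the remaining from the first: none of the subtracted shapes is present at this height, so the r=4.5 cylinder is unchanged — area = 61.99 mm²; the cylinder at (10, 11.5) does not reach this height (z outside [16.5, 19.5]); Taking the first minus the rest: none of the subtracted shapes is present at this height, so that combined region is unchanged — area = 61.99 mm². At z = 16.32: the r=4.5 cylinder gives a regular 16-gon of circumradius 4.5 (constant along its height) (area = (16/2)·4.500²·sin(360°/16) = 61.99 mm²); the 22.5×15 cube at (-2, 4.5) contributes its full rectangle (area 337.50 mm²); Taking the first minus the rest: starting from the r=4.5 cylinder (61.99 mm²), the 22.5×15 cube at (-2, 4.5) misses the remaining region (no effect) — area = 61.99 mm²; the cylinder at (10, 11.5) is absent (z outside [16.5, 19.5]); Taking the first minus the rest: none of the subtracted shapes is present at this height, so that combined region is unchanged — area = 61.99 mm². Checking containment: the cross-section at z = 16.32 is a subset of the cross-section at z = 0.64.

entirely on top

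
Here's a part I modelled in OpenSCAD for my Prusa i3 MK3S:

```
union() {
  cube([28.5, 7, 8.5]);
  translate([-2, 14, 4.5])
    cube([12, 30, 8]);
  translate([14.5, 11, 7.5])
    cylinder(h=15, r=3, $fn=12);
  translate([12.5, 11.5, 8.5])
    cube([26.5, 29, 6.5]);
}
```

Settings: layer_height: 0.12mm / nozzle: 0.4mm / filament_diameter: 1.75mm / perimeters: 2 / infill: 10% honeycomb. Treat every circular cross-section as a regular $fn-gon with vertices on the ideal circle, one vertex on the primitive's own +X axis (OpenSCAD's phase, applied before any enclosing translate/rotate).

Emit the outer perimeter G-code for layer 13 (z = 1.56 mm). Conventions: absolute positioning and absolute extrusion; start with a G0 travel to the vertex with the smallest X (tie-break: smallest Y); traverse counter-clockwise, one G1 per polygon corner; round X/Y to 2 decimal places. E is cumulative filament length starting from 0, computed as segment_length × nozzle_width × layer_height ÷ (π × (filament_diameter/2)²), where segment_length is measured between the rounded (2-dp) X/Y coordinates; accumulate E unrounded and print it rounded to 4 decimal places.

At z = 1.56 mm: the 28.5×7 cube contributes its full rectangle; the cube at (-2, 14) does not reach this height (z outside [4.5, 12.5]); the cylinder at (14.5, 11) is absent (z outside [7.5, 22.5]); the cube at (12.5, 11.5) is not intersected at this z (z outside [8.5, 15]); Combining (union): only the 28.5×7 cube is present, so the union is just that shape — 1 connected region. The outline is a single polygon with 4 vertices. Extrusion per mm of travel: 0.4 × 0.12 / (π × 0.875²) = 0.019956. Accumulating E over each segment gives final E = 1.4169.

G0 X0.00 Y0.00 Z1.56
G1 X28.50 Y0.00 E0.5687
G1 X28.50 Y7.00 E0.7084
G1 X0.00 Y7.00 E1.2772
G1 X0.00 Y0.00 E1.4169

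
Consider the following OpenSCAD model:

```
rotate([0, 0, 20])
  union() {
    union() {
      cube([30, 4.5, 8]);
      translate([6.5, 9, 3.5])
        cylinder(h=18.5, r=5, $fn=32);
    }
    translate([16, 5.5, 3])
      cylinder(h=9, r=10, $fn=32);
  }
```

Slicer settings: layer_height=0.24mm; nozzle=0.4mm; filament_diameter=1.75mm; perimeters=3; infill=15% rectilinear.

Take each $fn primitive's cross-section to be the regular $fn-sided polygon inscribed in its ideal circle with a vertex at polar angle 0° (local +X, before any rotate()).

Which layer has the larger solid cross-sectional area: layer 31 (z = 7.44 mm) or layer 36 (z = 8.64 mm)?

Layer 31 (z = 7.44): the cube (footprint 30×4.5) is included at this height (area 135.00 mm²); the cylinder at (6.5, 9): section is a regular 32-gon, circumradius r=5 (area = (32/2)·5.000²·sin(360°/32) = 78.04 mm²); Merging all regions: the regions partially overlap — summed areas 213.04 mm² minus the doubly-counted overlap 1.40 mm² gives 211.64 mm² — area = 211.64 mm²; the r=10 cylinder at (16, 5.5) gives a regular 32-gon of circumradius 10 (constant along its height) (area = (32/2)·10.000²·sin(360°/32) = 312.14 mm²); Combining (union): the regions partially overlap — summed areas 523.78 mm² minus the doubly-counted overlap 116.36 mm² gives 407.43 mm² — area = 407.43 mm²; (whole slice rotated 20° about Z — lengths, areas and connectivity unchanged). So its area = 407.43 mm². Layer 36 (z = 8.64): the cube is not intersected at this z (z outside [0, 8]); the cylinder at (6.5, 9): section is a regular 32-gon, circumradius r=5 (area = (32/2)·5.000²·sin(360°/32) = 78.04 mm²); Combining (union): only the r=5 cylinder at (6.5, 9) is present, so the union is just that shape — area = 78.04 mm²; the r=10 cylinder at (16, 5.5) contributes a regular 32-gon of circumradius 10 (area = (32/2)·10.000²·sin(360°/32) = 312.14 mm²); Taking the union: the regions partially overlap — summed areas 390.18 mm² minus the doubly-counted overlap 33.35 mm² gives 356.83 mm² — area = 356.83 mm²; (whole slice rotated 20° about Z — lengths, areas and connectivity unchanged). So its area = 356.83 mm². Layer 31 is larger (407.43 vs 356.83 mm²).

layer 31 (z = 7.44 mm)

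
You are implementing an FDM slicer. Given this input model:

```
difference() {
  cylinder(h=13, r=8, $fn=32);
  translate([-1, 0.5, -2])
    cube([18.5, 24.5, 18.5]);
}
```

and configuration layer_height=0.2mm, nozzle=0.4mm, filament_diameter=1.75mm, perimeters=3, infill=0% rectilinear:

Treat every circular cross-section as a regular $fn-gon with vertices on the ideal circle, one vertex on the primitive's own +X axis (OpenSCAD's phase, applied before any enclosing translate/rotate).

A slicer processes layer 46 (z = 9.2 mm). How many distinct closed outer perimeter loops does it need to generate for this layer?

1

At z = 9.2 mm: the cylinder: section is a regular 32-gon, circumradius r=8; the cube at (-1, 0.5) (footprint 18.5×24.5) is included at this height; After the difference (first − rest): starting from the r=8 cylinder, the 18.5×24.5 cube at (-1, 0.5) partially overlaps it — only the 53.41 mm² overlap (of its 453.25 mm²) is removed, clipping the outline — 1 connected region. The result has 1 disconnected region.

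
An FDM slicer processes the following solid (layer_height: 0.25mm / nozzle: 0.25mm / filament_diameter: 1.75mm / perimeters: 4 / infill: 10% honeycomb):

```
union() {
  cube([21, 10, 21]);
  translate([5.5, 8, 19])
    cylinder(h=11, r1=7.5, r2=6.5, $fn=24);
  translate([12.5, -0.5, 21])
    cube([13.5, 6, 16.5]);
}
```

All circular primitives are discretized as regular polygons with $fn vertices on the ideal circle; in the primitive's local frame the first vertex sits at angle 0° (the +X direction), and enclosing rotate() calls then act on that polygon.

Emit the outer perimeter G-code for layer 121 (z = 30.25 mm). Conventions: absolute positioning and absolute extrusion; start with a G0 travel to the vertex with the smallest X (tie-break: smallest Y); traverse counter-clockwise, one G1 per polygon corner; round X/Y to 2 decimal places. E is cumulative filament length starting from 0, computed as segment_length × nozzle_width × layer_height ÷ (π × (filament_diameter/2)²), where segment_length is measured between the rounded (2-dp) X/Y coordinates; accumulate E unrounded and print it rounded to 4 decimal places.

G0 X12.50 Y-0.50 Z30.25
G1 X26.00 Y-0.50 E0.3508
G1 X26.00 Y5.50 E0.5067
G1 X12.50 Y5.50 E0.8575
G1 X12.50 Y-0.50 E1.0134

At z = 30.25 mm: the cube is not intersected at this z (z outside [0, 21]); the cone at (5.5, 8) does not reach this height (z outside [19, 30]); the cube at (12.5, -0.5) is present — its section is the full 13.5×6 rectangle; Merging all regions: only the 13.5×6 cube at (12.5, -0.5) is present, so the union is just that shape — 1 connected region. The outline is a single polygon with 4 vertices. Extrusion per mm of travel: 0.25 × 0.25 / (π × 0.875²) = 0.025984. Accumulating E over each segment gives final E = 1.0134.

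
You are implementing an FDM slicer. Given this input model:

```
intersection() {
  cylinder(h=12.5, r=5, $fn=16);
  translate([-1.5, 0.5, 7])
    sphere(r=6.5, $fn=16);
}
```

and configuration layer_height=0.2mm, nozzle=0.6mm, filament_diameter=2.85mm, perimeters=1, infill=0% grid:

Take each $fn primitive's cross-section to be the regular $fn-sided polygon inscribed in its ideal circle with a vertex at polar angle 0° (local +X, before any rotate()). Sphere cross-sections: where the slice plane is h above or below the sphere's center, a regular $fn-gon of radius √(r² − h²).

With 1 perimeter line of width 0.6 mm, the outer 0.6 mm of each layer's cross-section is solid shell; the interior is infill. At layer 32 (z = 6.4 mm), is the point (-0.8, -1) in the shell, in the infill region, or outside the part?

infill

At z = 6.4 mm: the cylinder: section is a regular 16-gon, circumradius r=5; the r=6.5 sphere at (-1.5, 0.5) contributes a regular 16-gon of circumradius √(6.5²−0.6²) = 6.472; After intersecting: the r=6.5 sphere at (-1.5, 0.5) partially overlaps the r=5 cylinder; clipping to the common part keeps 76.11 mm² — 1 connected region. Overall, the cross-section is a single solid region. The nearest boundary edge runs (-1.91, -4.62)→(-3.54, -3.54); distance from the point to it = 3.63 mm. The point is inside the cross-section and 3.63 mm from the nearest boundary — more than the 0.6 mm shell width (1 × 0.6), so it's in the infill interior.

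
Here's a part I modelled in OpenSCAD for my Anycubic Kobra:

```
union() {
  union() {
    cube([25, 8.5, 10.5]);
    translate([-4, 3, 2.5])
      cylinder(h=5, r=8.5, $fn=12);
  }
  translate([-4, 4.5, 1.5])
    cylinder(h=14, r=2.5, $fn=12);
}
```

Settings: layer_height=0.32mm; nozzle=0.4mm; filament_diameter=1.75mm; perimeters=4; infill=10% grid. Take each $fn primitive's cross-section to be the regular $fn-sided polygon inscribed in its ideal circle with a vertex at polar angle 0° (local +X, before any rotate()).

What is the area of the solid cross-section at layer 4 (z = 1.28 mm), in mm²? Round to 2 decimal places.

At z = 1.28 mm: the 25×8.5 cube contributes its full rectangle (area 212.50 mm²); the cylinder at (-4, 3) is absent (z outside [2.5, 7.5]); Merging all regions: only the 25×8.5 cube is present, so the union is just that shape — area = 212.50 mm²; the cylinder at (-4, 4.5) is not intersected at this z (z outside [1.5, 15.5]); Combining (union): only that combined region is present, so the union is just that shape — area = 212.50 mm². Overall, the cross-section is a single solid region. Net area = 212.50 mm².

212.50 mm²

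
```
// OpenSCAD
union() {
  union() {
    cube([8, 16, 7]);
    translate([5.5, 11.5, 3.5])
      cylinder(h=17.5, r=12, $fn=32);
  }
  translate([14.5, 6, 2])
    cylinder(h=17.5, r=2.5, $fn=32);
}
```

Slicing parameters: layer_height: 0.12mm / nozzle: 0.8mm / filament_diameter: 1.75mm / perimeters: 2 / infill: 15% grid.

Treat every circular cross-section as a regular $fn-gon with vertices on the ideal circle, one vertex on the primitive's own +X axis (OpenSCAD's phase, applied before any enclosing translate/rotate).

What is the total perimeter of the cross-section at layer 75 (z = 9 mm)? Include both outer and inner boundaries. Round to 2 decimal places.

At z = 9 mm: the cube does not reach this height (z outside [0, 7]); the cylinder at (5.5, 11.5): section is a regular 32-gon, circumradius r=12 (perimeter = 2·32·12.000·sin(180°/32) = 75.28 mm); Combining (union): only the r=12 cylinder at (5.5, 11.5) is present, so the union is just that shape — boundary = 75.28 mm; the r=2.5 cylinder at (14.5, 6) contributes a regular 32-gon of circumradius 2.5 (perimeter = 2·32·2.500·sin(180°/32) = 15.68 mm); Merging all regions: the regions partially overlap (shared area 16.14 mm²), so the edge portions inside another operand are dropped and the merged outline is re-measured after clipping — boundary = 76.19 mm. Overall, the cross-section is a single solid region. Total boundary length (outer) = 76.19 mm.

76.19 mm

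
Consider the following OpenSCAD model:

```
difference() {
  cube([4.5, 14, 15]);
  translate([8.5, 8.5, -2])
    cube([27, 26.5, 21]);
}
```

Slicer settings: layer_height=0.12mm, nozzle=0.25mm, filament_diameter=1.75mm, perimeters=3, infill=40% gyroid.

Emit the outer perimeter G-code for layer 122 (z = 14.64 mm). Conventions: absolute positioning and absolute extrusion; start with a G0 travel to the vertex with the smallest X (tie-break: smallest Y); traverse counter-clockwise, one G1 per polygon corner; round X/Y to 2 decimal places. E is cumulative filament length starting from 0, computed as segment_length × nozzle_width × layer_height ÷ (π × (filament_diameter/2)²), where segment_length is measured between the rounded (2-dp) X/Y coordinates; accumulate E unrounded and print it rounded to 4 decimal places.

At z = 14.64 mm: the cube (footprint 4.5×14) is included at this height; the 27×26.5 cube at (8.5, 8.5) contributes its full rectangle; After the difference (first − rest): starting from the 4.5×14 cube, the 27×26.5 cube at (8.5, 8.5) misses the remaining region (no effect) — 1 connected region. The outline is a single polygon with 4 vertices. Extrusion per mm of travel: 0.25 × 0.12 / (π × 0.875²) = 0.012473. Accumulating E over each segment gives final E = 0.4615.

G0 X0.00 Y0.00 Z14.64
G1 X4.50 Y0.00 E0.0561
G1 X4.50 Y14.00 E0.2307
G1 X0.00 Y14.00 E0.2869
G1 X0.00 Y0.00 E0.4615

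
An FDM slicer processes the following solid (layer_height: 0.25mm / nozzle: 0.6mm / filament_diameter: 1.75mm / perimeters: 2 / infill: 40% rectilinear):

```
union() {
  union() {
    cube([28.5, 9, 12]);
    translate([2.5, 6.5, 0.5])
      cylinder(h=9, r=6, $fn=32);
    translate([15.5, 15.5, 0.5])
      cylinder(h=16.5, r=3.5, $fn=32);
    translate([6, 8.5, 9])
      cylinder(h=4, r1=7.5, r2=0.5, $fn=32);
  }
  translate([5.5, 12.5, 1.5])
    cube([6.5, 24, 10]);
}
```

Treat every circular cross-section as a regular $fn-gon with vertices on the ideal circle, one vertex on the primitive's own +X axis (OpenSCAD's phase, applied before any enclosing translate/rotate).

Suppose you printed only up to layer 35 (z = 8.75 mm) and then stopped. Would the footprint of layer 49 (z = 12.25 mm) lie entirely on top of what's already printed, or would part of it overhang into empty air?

Compare the two slices. At z = 8.75: the cube is present — its section is the full 28.5×9 rectangle (area 256.50 mm²); the cylinder at (2.5, 6.5): section is a regular 32-gon, circumradius r=6 (area = (32/2)·6.000²·sin(360°/32) = 112.37 mm²); the r=3.5 cylinder at (15.5, 15.5) gives a regular 32-gon of circumradius 3.5 (constant along its height) (area = (32/2)·3.500²·sin(360°/32) = 38.24 mm²); the cone at (6, 8.5) is not intersected at this z (z outside [9, 13]); Taking the union: the regions partially overlap — summed areas 407.11 mm² minus the doubly-counted overlap 63.36 mm² gives 343.75 mm² — area = 343.75 mm²; the 6.5×24 cube at (5.5, 12.5) contributes its full rectangle (area 156.00 mm²); Merging all regions: the 2 present regions are separate (no shared area or edge), so areas and boundary lengths simply add and each stays a separate island — area = 499.75 mm². At z = 12.25: the cube is absent (z outside [0, 12]); the cylinder at (2.5, 6.5) is absent (z outside [0.5, 9.5]); the cylinder at (15.5, 15.5): section is a regular 32-gon, circumradius r=3.5 (area = (32/2)·3.500²·sin(360°/32) = 38.24 mm²); the cone at (6, 8.5): at t=0.812 of its height the radius interpolates to r₁+(r₂−r₁)t = 1.812, giving a regular 32-gon of that circumradius (area = (32/2)·1.812²·sin(360°/32) = 10.25 mm²); Taking the union: the 2 present regions are separate (no shared area or edge), so areas and boundary lengths simply add and each stays a separate island — area = 48.49 mm²; the cube at (5.5, 12.5) is not intersected at this z (z outside [1.5, 11.5]); Taking the union: only that combined region is present, so the union is just that shape — area = 48.49 mm². Checking containment: the cross-section at z = 12.25 is a subset of the cross-section at z = 8.75.

entirely on top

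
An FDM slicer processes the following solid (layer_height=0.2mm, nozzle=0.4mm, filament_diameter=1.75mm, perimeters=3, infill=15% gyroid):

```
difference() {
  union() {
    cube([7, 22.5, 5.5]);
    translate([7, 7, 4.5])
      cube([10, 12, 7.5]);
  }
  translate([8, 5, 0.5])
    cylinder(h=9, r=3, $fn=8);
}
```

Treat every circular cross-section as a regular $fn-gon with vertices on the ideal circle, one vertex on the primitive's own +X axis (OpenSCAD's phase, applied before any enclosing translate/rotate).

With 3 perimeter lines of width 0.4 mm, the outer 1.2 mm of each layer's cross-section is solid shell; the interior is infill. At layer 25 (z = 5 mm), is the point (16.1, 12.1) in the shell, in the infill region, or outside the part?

At z = 5 mm: the cube (footprint 7×22.5) is included at this height; the cube at (7, 7) is present — its section is the full 10×12 rectangle; Combining (union): the 2 present regions share edge segments without overlapping in area, so areas simply add but the touching pieces fuse into one outline (the shared edge portions become interior and drop out of the boundary) — 1 connected region; the cylinder at (8, 5): section is a regular 8-gon, circumradius r=3; Subtracting the remaining from the first: starting from that combined region, the r=3 cylinder at (8, 5) partially overlaps it — only the 9.13 mm² overlap (of its 25.46 mm²) is removed, clipping the outline — 1 connected region. Overall, the cross-section is a single solid region. The nearest boundary edge runs (17.00, 19.00)→(17.00, 7.00); distance from the point to it = 0.90 mm. The point is inside the cross-section, 0.90 mm from the nearest boundary — within the 1.2 mm shell band (3 × 0.4).

shell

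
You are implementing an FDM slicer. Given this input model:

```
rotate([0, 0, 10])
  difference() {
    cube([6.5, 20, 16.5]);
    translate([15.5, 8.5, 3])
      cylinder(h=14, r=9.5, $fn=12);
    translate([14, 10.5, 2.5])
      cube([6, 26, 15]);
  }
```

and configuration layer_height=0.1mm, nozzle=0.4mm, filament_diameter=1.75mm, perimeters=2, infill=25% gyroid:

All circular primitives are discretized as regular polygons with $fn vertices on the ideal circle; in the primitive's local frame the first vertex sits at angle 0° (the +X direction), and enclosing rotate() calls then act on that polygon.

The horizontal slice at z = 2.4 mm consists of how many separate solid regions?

1

At z = 2.4 mm: the 6.5×20 cube contributes its full rectangle; the cylinder at (15.5, 8.5) does not reach this height (z outside [3, 17]); the cube at (14, 10.5) does not reach this height (z outside [2.5, 17.5]); Taking the first minus the rest: none of the subtracted shapes is present at this height, so the 6.5×20 cube is unchanged — 1 connected region; (rotated 10° about Z; rotation is an isometry so areas/perimeters/island counts are preserved). The result has 1 disconnected region.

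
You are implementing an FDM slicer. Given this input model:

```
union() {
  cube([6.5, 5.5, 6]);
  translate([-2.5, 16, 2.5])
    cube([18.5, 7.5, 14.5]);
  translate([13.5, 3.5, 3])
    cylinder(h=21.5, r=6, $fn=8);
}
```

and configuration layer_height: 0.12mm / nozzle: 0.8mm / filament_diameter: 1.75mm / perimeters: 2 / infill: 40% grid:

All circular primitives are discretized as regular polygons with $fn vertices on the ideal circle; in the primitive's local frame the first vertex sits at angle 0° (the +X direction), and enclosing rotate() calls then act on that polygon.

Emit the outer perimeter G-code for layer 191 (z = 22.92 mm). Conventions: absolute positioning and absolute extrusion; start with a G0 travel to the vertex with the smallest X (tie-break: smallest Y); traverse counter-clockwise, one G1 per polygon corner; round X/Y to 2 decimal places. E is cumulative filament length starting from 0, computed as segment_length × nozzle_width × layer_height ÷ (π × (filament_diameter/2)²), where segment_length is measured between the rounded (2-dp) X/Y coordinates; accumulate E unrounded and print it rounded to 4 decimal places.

G0 X7.50 Y3.50 Z22.92
G1 X9.26 Y-0.74 E0.1832
G1 X13.50 Y-2.50 E0.3665
G1 X17.74 Y-0.74 E0.5497
G1 X19.50 Y3.50 E0.7329
G1 X17.74 Y7.74 E0.9161
G1 X13.50 Y9.50 E1.0994
G1 X9.26 Y7.74 E1.2826
G1 X7.50 Y3.50 E1.4658

At z = 22.92 mm: the cube is not intersected at this z (z outside [0, 6]); the cube at (-2.5, 16) is not intersected at this z (z outside [2.5, 17]); the r=6 cylinder at (13.5, 3.5) gives a regular 8-gon of circumradius 6 (constant along its height); Combining (union): only the r=6 cylinder at (13.5, 3.5) is present, so the union is just that shape — 1 connected region. The outline is a single polygon with 8 vertices. Extrusion per mm of travel: 0.8 × 0.12 / (π × 0.875²) = 0.039912. Accumulating E over each segment gives final E = 1.4658.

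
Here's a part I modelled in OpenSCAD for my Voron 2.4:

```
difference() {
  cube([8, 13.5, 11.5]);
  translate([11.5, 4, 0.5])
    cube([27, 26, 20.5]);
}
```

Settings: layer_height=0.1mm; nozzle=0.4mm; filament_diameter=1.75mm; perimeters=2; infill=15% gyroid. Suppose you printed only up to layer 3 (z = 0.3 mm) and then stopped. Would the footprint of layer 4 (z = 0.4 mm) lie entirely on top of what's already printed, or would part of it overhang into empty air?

entirely on top

Compare the two slices. At z = 0.3: the 8×13.5 cube contributes its full rectangle (area 108.00 mm²); the cube at (11.5, 4) does not reach this height (z outside [0.5, 21]); Subtracting the remaining from the first: none of the subtracted shapes is present at this height, so the 8×13.5 cube is unchanged — area = 108.00 mm². At z = 0.4: the cube (footprint 8×13.5) is included at this height (area 108.00 mm²); the cube at (11.5, 4) does not reach this height (z outside [0.5, 21]); Subtracting the remaining from the first: none of the subtracted shapes is present at this height, so the 8×13.5 cube is unchanged — area = 108.00 mm². Checking containment: the cross-section at z = 0.4 is a subset of the cross-section at z = 0.3.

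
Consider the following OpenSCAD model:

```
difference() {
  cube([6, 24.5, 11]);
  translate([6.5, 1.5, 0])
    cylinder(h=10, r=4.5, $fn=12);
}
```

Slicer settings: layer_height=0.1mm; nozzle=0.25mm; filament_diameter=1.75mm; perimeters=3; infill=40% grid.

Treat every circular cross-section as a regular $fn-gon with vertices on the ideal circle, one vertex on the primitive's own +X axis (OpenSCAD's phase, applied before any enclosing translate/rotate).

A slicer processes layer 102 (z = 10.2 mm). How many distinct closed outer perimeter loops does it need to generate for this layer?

1

At z = 10.2 mm: the 6×24.5 cube contributes its full rectangle; the cylinder at (6.5, 1.5) is not intersected at this z (z outside [0, 10]); After the difference (first − rest): none of the subtracted shapes is present at this height, so the 6×24.5 cube is unchanged — 1 connected region. The result has 1 disconnected region.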